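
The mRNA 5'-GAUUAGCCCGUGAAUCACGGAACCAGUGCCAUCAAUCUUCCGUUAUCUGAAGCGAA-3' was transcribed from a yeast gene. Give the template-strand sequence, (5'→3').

Replace U with T to get the coding DNA strand: GATTAGCCCGTGAATCACGGAACCAGTGCCATCAATCTTCCGTTATCTGAAGCGAA. The template strand is its reverse complement (complement CTAATCGGGCACTTAGTGCCTTGGTCACGGTAGTTAGAAGGCAATAGACTTCGCTT, then reverse).

5'-TTCGCTTCAGATAACGGAAGATTGATGGCACTGGTTCCGTGATTCACGGGCTAATC-3'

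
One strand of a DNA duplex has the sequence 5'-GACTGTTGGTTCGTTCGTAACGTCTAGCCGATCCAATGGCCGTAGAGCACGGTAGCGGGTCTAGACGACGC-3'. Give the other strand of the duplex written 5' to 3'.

5'-GCGTCGTCTAGACCCGCTACCGTGCTCTACGGCCATTGGATCGGCTAGACGTTACGAACGAACCAACAGTC-3'

Pairing A↔T and G↔C gives CTGACAACCAAGCAAGCATTGCAGATCGGCTAGGTTACCGGCATCTCGTGCCATCGCCCAGATCTGCTGCG, running 3'→5'. Reverse for the 5'→3' convention.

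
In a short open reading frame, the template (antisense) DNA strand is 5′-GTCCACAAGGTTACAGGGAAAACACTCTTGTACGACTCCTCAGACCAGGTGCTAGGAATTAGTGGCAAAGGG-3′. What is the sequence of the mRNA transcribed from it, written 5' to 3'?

RNA polymerase reads the template 3'→5' and synthesizes mRNA 5'→3' by base-pairing (A→U, T→A, G↔C). The complement of the template is CAGGTGTTCCAATGTCCCTTTTGTGAGAACATGCTGAGGAGTCTGGTCCACGATCCTTAATCACCGTTTCCC; antiparallel, so 5'→3' the coding strand is CCCTTTGCCACTAATTCCTAGCACCTGGTCTGAGGAGTCGTACAAGAGTGTTTTCCCTGTAACCTTGTGGAC. Replace T with U for the mRNA.

5'-CCCUUUGCCACUAAUUCCUAGCACCUGGUCUGAGGAGUCGUACAAGAGUGUUUUCCCUGUAACCUUGUGGAC-3'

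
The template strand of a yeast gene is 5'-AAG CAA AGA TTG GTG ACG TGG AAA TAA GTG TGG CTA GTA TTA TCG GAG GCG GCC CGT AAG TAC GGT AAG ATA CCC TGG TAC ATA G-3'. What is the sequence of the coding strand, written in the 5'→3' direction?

The coding strand is complementary and antiparallel to the template: take the complement (A↔T, G↔C) and reverse.

5'-CTATGTACCAGGGTATCTTACCGTACTTACGGGCCGCCTCCGATAATACTAGCCACACTTATTTCCACGTCACCAATCTTTGCTT-3'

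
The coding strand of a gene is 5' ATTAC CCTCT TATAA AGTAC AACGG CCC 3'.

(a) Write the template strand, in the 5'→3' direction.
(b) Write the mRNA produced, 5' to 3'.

(a) 5'-GGGCCGTTGTACTTTATAAGAGGGTAAT-3'
(b) 5'-AUUACCCUCUUAUAAAGUACAACGGCCC-3'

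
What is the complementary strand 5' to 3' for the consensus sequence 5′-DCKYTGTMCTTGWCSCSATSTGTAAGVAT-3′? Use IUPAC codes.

5'-ATBCTTACASATSGSGWCAAGKACARMGH-3'

Standard pairs A↔T, G↔C; ambiguity codes pair Y↔R, M↔K, W↔W, S↔S, D↔H, V↔B. Complement (HGMRACAKGAACWGSGSTASACATTCBTA), then reverse for 5'→3'.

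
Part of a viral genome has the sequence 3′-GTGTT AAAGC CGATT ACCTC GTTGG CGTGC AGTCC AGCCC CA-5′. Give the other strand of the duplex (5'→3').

5'-CACAATTTCGGCTAATGGAGCAACCGCACGTCAGGTCGGGGT-3'

The strand is given 3'→5', so its complement runs 5'→3' in the same left-to-right order: pair each base A↔T, G↔C.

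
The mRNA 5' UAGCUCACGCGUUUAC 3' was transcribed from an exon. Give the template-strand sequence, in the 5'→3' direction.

5′-GTAAACGCGTGAGCTA-3′

Replace U with T to get the coding DNA strand: TAGCTCACGCGTTTAC. The template strand is its reverse complement (complement ATCGAGTGCGCAAATG, then reverse).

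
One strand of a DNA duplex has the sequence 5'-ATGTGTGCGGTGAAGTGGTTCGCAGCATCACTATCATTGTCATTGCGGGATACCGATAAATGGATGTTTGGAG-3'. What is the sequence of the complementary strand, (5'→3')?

5'-CTCCAAACATCCATTTATCGGTATCCCGCAATGACAATGATAGTGATGCTGCGAACCACTTCACCGCACACAT-3'

Pairing A↔T and G↔C gives TACACACGCCACTTCACCAAGCGTCGTAGTGATAGTAACAGTAACGCCCTATGGCTATTTACCTACAAACCTC, running 3'→5'. Reverse for the 5'→3' convention.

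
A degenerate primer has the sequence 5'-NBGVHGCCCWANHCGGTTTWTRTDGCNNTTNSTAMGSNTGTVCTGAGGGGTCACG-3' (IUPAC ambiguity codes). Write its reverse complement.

5'-CGTGACCCCTCAGBACANSCKTASNAANNGCHAYAWAAACCGDNTWGGGCDBCVN-3'

Standard pairs A↔T, G↔C; ambiguity codes pair R↔Y, M↔K, W↔W, S↔S, B↔V, D↔H, N↔N. Complement (NVCBDCGGGWTNDGCCAAAWAYAHCGNNAANSATKCSNACABGACTCCCCAGTGC), then reverse for 5'→3'.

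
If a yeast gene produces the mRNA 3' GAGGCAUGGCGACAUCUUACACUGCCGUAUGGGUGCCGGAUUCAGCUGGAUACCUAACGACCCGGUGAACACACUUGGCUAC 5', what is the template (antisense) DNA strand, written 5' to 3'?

5'-CTCCGTACCGCTGTAGAATGTGACGGCATACCCACGGCCTAAGTCGACCTATGGATTGCTGGGCCACTTGTGTGAACCGATG-3'

Written 5'→3' the mRNA is CAUCGGUUCACACAAGUGGCCCAGCAAUCCAUAGGUCGACUUAGGCCGUGGGUAUGCCGUCACAUUCUACAGCGGUACGGAG, so the coding DNA strand is CATCGGTTCACACAAGTGGCCCAGCAATCCATAGGTCGACTTAGGCCGTGGGTATGCCGTCACATTCTACAGCGGTACGGAG. The template is its reverse complement.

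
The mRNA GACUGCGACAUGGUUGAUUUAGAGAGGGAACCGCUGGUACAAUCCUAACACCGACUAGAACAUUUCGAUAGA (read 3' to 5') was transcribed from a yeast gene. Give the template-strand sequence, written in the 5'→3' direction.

5′-CTGACGCTGTACCAACTAAATCTCTCCCTTGGCGACCATGTTAGGATTGTGGCTGATCTTGTAAAGCTATCT-3′

Written 5'→3' the mRNA is AGAUAGCUUUACAAGAUCAGCCACAAUCCUAACAUGGUCGCCAAGGGAGAGAUUUAGUUGGUACAGCGUCAG, so the coding DNA strand is AGATAGCTTTACAAGATCAGCCACAATCCTAACATGGTCGCCAAGGGAGAGATTTAGTTGGTACAGCGTCAG. The template is its reverse complement.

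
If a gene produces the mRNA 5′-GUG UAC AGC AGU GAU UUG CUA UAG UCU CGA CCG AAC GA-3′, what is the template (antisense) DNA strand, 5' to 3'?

5′-TCGTTCGGTCGAGACTATAGCAAATCACTGCTGTACAC-3′

Replace U with T to get the coding DNA strand: GTGTACAGCAGTGATTTGCTATAGTCTCGACCGAACGA. The template strand is its reverse complement (complement CACATGTCGTCACTAAACGATATCAGAGCTGGCTTGCT, then reverse).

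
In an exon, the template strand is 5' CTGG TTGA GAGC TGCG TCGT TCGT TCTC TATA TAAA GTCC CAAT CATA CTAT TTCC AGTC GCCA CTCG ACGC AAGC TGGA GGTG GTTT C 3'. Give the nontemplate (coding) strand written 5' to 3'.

5'-GAAACCACCTCCAGCTTGCGTCGAGTGGCGACTGGAAATAGTATGATTGGGACTTTATATAGAGAACGAACGACGCAGCTCTCAACCAG-3'

The coding strand is complementary and antiparallel to the template: take the complement (A↔T, G↔C) and reverse.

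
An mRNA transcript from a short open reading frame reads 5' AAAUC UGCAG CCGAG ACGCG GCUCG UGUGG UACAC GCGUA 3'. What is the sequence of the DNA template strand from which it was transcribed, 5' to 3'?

5'-TACGCGTGTACCACACGAGCCGCGTCTCGGCTGCAGATTT-3'

Replace U with T to get the coding DNA strand: AAATCTGCAGCCGAGACGCGGCTCGTGTGGTACACGCGTA. The template strand is its reverse complement (complement TTTAGACGTCGGCTCTGCGCCGAGCACACCATGTGCGCAT, then reverse).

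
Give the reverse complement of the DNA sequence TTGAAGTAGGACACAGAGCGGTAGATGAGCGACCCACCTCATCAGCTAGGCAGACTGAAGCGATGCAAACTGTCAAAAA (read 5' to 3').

Complement each base (A↔T, G↔C): AACTTCATCCTGTGTCTCGCCATCTACTCGCTGGGTGGAGTAGTCGATCCGTCTGACTTCGCTACGTTTGACAGTTTTT. Then reverse.

5'-TTTTTGACAGTTTGCATCGCTTCAGTCTGCCTAGCTGATGAGGTGGGTCGCTCATCTACCGCTCTGTGTCCTACTTCAA-3'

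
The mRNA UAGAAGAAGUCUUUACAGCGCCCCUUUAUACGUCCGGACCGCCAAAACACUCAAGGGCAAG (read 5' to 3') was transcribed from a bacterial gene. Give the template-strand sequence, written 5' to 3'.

Replace U with T to get the coding DNA strand: TAGAAGAAGTCTTTACAGCGCCCCTTTATACGTCCGGACCGCCAAAACACTCAAGGGCAAG. The template strand is its reverse complement (complement ATCTTCTTCAGAAATGTCGCGGGGAAATATGCAGGCCTGGCGGTTTTGTGAGTTCCCGTTC, then reverse).

5′-CTTGCCCTTGAGTGTTTTGGCGGTCCGGACGTATAAAGGGGCGCTGTAAAGACTTCTTCTA-3′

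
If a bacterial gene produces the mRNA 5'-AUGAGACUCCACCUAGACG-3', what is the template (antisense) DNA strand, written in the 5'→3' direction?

Replace U with T to get the coding DNA strand: ATGAGACTCCACCTAGACG. The template strand is its reverse complement (complement TACTCTGAGGTGGATCTGC, then reverse).

5'-CGTCTAGGTGGAGTCTCAT-3'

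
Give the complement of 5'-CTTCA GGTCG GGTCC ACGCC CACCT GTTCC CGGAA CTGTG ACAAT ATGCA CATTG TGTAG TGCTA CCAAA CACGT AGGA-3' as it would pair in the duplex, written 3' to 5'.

3'-GAAGTCCAGCCCAGGTGCGGGTGGACAAGGGCCTTGACACTGTTATACGTGTAACACATCACGATGGTTTGTGCATCCT-5'

Base-pairing A↔T, G↔C gives the complement. The complementary strand is antiparallel, so paired with a 5'→3' strand it runs 3'→5'.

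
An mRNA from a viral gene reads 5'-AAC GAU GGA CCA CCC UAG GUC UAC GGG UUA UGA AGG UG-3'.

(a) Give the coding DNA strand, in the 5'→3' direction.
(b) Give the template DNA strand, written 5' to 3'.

(a) The coding strand matches the mRNA with U→T.
(b) The template strand is the reverse complement of the coding strand.

(a) 5'-AACGATGGACCACCCTAGGTCTACGGGTTATGAAGGTG-3'
(b) 5'-CACCTTCATAACCCGTAGACCTAGGGTGGTCCATCGTT-3'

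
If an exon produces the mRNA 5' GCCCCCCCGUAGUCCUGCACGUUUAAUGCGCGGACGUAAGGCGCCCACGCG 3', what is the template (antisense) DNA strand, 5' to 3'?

5′-CGCGTGGGCGCCTTACGTCCGCGCATTAAACGTGCAGGACTACGGGGGGGC-3′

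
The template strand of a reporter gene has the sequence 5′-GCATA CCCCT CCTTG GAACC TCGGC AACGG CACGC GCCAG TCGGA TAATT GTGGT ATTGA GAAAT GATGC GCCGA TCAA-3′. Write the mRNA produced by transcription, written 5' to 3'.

The mRNA has the sequence of the coding strand (reverse complement of the template) with T→U. Reverse complement of GCATACCCCTCCTTGGAACCTCGGCAACGGCACGCGCCAGTCGGATAATTGTGGTATTGAGAAATGATGCGCCGATCAA is TTGATCGGCGCATCATTTCTCAATACCACAATTATCCGACTGGCGCGTGCCGTTGCCGAGGTTCCAAGGAGGGGTATGC; then T→U.

5'-UUGAUCGGCGCAUCAUUUCUCAAUACCACAAUUAUCCGACUGGCGCGUGCCGUUGCCGAGGUUCCAAGGAGGGGUAUGC-3'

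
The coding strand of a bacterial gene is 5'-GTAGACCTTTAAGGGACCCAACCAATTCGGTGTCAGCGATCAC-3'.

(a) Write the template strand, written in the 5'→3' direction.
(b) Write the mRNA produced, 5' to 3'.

(a) The template strand is the reverse complement of the coding strand: complement CATCTGGAAATTCCCTGGGTTGGTTAAGCCACAGTCGCTAGTG, then reverse.
(b) mRNA matches the coding strand with T→U.

(a) 5′-GTGATCGCTGACACCGAATTGGTTGGGTCCCTTAAAGGTCTAC-3′
(b) 5'-GUAGACCUUUAAGGGACCCAACCAAUUCGGUGUCAGCGAUCAC-3'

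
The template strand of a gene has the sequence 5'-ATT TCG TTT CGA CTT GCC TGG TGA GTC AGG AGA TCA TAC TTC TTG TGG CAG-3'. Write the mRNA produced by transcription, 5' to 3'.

5'-CUGCCACAAGAAGUAUGAUCUCCUGACUCACCAGGCAAGUCGAAACGAAAU-3'

The mRNA has the sequence of the coding strand (reverse complement of the template) with T→U. Reverse complement of ATTTCGTTTCGACTTGCCTGGTGAGTCAGGAGATCATACTTCTTGTGGCAG is CTGCCACAAGAAGTATGATCTCCTGACTCACCAGGCAAGTCGAAACGAAAT; then T→U.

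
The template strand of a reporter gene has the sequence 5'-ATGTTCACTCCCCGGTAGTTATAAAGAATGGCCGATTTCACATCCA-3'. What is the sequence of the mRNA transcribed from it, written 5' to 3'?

5′-UGGAUGUGAAAUCGGCCAUUCUUUAUAACUACCGGGGAGUGAACAU-3′

The mRNA has the sequence of the coding strand (reverse complement of the template) with T→U. Reverse complement of ATGTTCACTCCCCGGTAGTTATAAAGAATGGCCGATTTCACATCCA is TGGATGTGAAATCGGCCATTCTTTATAACTACCGGGGAGTGAACAT; then T→U.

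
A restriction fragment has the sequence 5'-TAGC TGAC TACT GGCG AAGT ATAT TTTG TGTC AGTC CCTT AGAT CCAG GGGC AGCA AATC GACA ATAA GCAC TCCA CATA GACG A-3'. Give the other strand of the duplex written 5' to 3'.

Pairing A↔T and G↔C gives ATCGACTGATGACCGCTTCATATAAAACACAGTCAGGGAATCTAGGTCCCCGTCGTTTAGCTGTTATTCGTGAGGTGTATCTGCT, running 3'→5'. Reverse for the 5'→3' convention.

5'-TCGTCTATGTGGAGTGCTTATTGTCGATTTGCTGCCCCTGGATCTAAGGGACTGACACAAAATATACTTCGCCAGTAGTCAGCTA-3'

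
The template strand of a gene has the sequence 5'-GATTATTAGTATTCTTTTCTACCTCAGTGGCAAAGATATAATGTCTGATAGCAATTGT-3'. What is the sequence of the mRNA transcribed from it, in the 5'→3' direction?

The mRNA has the sequence of the coding strand (reverse complement of the template) with T→U. Reverse complement of GATTATTAGTATTCTTTTCTACCTCAGTGGCAAAGATATAATGTCTGATAGCAATTGT is ACAATTGCTATCAGACATTATATCTTTGCCACTGAGGTAGAAAAGAATACTAATAATC; then T→U.

5'-ACAAUUGCUAUCAGACAUUAUAUCUUUGCCACUGAGGUAGAAAAGAAUACUAAUAAUC-3'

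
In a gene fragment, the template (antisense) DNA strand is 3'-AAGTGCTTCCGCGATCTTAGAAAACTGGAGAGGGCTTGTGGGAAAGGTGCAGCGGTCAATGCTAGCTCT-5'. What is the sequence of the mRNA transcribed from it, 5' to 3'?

Reading the template 3'→5' as shown, RNA polymerase pairs each base (A→U, T→A, G↔C) to build mRNA 5'→3' directly.

5′-UUCACGAAGGCGCUAGAAUCUUUUGACCUCUCCCGAACACCCUUUCCACGUCGCCAGUUACGAUCGAGA-3′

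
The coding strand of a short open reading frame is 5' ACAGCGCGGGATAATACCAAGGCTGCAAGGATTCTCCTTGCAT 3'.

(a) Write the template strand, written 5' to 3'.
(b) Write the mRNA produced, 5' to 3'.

(a) The template strand is the reverse complement of the coding strand: complement TGTCGCGCCCTATTATGGTTCCGACGTTCCTAAGAGGAACGTA, then reverse.
(b) mRNA matches the coding strand with T→U.

(a) 5'-ATGCAAGGAGAATCCTTGCAGCCTTGGTATTATCCCGCGCTGT-3'
(b) 5'-ACAGCGCGGGAUAAUACCAAGGCUGCAAGGAUUCUCCUUGCAU-3'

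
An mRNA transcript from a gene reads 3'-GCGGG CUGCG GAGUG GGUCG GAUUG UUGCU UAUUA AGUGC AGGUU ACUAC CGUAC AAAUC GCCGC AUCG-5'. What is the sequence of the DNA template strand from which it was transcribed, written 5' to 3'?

5'-CGCCCGACGCCTCACCCAGCCTAACAACGAATAATTCACGTCCAATGATGGCATGTTTAGCGGCGTAGC-3'

Written 5'→3' the mRNA is GCUACGCCGCUAAACAUGCCAUCAUUGGACGUGAAUUAUUCGUUGUUAGGCUGGGUGAGGCGUCGGGCG, so the coding DNA strand is GCTACGCCGCTAAACATGCCATCATTGGACGTGAATTATTCGTTGTTAGGCTGGGTGAGGCGTCGGGCG. The template is its reverse complement.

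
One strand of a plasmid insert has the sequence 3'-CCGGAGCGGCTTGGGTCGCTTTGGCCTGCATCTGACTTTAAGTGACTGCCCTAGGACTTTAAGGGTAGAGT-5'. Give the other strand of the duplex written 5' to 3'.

5'-GGCCTCGCCGAACCCAGCGAAACCGGACGTAGACTGAAATTCACTGACGGGATCCTGAAATTCCCATCTCA-3'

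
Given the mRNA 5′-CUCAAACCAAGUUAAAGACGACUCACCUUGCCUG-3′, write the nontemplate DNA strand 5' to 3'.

5'-CTCAAACCAAGTTAAAGACGACTCACCTTGCCTG-3'

The coding DNA strand has the same 5'→3' sequence as the mRNA with U replaced by T.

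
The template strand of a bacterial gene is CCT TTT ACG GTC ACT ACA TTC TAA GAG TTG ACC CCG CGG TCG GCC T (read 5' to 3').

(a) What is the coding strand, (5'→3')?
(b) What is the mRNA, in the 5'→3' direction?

(a) 5'-AGGCCGACCGCGGGGTCAACTCTTAGAATGTAGTGACCGTAAAAGG-3'
(b) 5'-AGGCCGACCGCGGGGUCAACUCUUAGAAUGUAGUGACCGUAAAAGG-3'

(a) The coding strand is the reverse complement of the template: complement GGAAAATGCCAGTGATGTAAGATTCTCAACTGGGGCGCCAGCCGGA, then reverse.
(b) mRNA has the coding-strand sequence with T→U.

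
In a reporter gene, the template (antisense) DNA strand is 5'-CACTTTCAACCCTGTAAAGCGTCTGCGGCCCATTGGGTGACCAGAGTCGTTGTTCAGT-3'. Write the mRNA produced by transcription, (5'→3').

5'-ACUGAACAACGACUCUGGUCACCCAAUGGGCCGCAGACGCUUUACAGGGUUGAAAGUG-3'

The mRNA has the sequence of the coding strand (reverse complement of the template) with T→U. Reverse complement of CACTTTCAACCCTGTAAAGCGTCTGCGGCCCATTGGGTGACCAGAGTCGTTGTTCAGT is ACTGAACAACGACTCTGGTCACCCAATGGGCCGCAGACGCTTTACAGGGTTGAAAGTG; then T→U.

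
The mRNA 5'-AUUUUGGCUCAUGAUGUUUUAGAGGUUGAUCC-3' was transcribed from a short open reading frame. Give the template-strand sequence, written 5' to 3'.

5'-GGATCAACCTCTAAAACATCATGAGCCAAAAT-3'

Replace U with T to get the coding DNA strand: ATTTTGGCTCATGATGTTTTAGAGGTTGATCC. The template strand is its reverse complement (complement TAAAACCGAGTACTACAAAATCTCCAACTAGG, then reverse).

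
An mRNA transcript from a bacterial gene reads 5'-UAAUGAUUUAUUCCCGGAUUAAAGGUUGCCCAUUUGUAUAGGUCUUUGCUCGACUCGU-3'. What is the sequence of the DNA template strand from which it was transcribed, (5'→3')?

Replace U with T to get the coding DNA strand: TAATGATTTATTCCCGGATTAAAGGTTGCCCATTTGTATAGGTCTTTGCTCGACTCGT. The template strand is its reverse complement (complement ATTACTAAATAAGGGCCTAATTTCCAACGGGTAAACATATCCAGAAACGAGCTGAGCA, then reverse).

5'-ACGAGTCGAGCAAAGACCTATACAAATGGGCAACCTTTAATCCGGGAATAAATCATTA-3'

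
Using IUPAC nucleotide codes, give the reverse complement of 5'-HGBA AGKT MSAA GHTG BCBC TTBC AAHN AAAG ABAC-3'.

Standard pairs A↔T, G↔C; ambiguity codes pair M↔K, S↔S, B↔V, H↔D, N↔N. Complement (DCVTTCMAKSTTCDACVGVGAAVGTTDNTTTCTVTG), then reverse for 5'→3'.

5'-GTVTCTTTNDTTGVAAGVGVCADCTTSKAMCTTVCD-3'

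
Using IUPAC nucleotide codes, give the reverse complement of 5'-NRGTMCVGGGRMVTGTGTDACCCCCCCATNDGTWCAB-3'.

5'-VTGWACHNATGGGGGGGTHACACABKYCCCBGKACYN-3'

Standard pairs A↔T, G↔C; ambiguity codes pair R↔Y, M↔K, W↔W, B↔V, D↔H, N↔N. Complement (NYCAKGBCCCYKBACACAHTGGGGGGGTANHCAWGTV), then reverse for 5'→3'.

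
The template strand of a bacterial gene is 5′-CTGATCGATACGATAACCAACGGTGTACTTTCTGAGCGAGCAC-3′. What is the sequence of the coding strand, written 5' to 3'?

The coding strand is complementary and antiparallel to the template: take the complement (A↔T, G↔C) and reverse.

5'-GTGCTCGCTCAGAAAGTACACCGTTGGTTATCGTATCGATCAG-3'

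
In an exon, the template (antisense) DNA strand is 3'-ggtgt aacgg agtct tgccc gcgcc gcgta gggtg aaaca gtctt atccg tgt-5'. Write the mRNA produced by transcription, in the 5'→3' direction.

Reading the template 3'→5' as shown, RNA polymerase pairs each base (A→U, T→A, G↔C) to build mRNA 5'→3' directly.

5'-CCACAUUGCCUCAGAACGGGCGCGGCGCAUCCCACUUUGUCAGAAUAGGCACA-3'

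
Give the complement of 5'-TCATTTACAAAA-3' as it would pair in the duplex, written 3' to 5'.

Base-pairing A↔T, G↔C gives the complement. The complementary strand is antiparallel, so paired with a 5'→3' strand it runs 3'→5'.

3'-AGTAAATGTTTT-5'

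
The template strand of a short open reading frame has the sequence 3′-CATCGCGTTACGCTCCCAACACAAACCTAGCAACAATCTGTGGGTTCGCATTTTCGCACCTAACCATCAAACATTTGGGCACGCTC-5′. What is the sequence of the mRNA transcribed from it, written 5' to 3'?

Reading the template 3'→5' as shown, RNA polymerase pairs each base (A→U, T→A, G↔C) to build mRNA 5'→3' directly.

5'-GUAGCGCAAUGCGAGGGUUGUGUUUGGAUCGUUGUUAGACACCCAAGCGUAAAAGCGUGGAUUGGUAGUUUGUAAACCCGUGCGAG-3'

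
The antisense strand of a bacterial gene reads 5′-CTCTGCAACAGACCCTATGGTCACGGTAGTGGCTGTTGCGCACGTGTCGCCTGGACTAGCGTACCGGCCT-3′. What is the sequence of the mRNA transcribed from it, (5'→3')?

5'-AGGCCGGUACGCUAGUCCAGGCGACACGUGCGCAACAGCCACUACCGUGACCAUAGGGUCUGUUGCAGAG-3'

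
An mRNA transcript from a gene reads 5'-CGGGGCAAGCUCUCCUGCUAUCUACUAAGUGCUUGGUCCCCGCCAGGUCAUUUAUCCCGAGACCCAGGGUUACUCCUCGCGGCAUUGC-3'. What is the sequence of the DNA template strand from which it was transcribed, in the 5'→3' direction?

5'-GCAATGCCGCGAGGAGTAACCCTGGGTCTCGGGATAAATGACCTGGCGGGGACCAAGCACTTAGTAGATAGCAGGAGAGCTTGCCCCG-3'

Replace U with T to get the coding DNA strand: CGGGGCAAGCTCTCCTGCTATCTACTAAGTGCTTGGTCCCCGCCAGGTCATTTATCCCGAGACCCAGGGTTACTCCTCGCGGCATTGC. The template strand is its reverse complement (complement GCCCCGTTCGAGAGGACGATAGATGATTCACGAACCAGGGGCGGTCCAGTAAATAGGGCTCTGGGTCCCAATGAGGAGCGCCGTAACG, then reverse).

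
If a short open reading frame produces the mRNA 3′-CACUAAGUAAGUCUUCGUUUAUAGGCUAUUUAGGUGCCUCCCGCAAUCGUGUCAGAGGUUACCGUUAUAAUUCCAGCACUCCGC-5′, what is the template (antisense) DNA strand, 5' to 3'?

5'-GTGATTCATTCAGAAGCAAATATCCGATAAATCCACGGAGGGCGTTAGCACAGTCTCCAATGGCAATATTAAGGTCGTGAGGCG-3'

Written 5'→3' the mRNA is CGCCUCACGACCUUAAUAUUGCCAUUGGAGACUGUGCUAACGCCCUCCGUGGAUUUAUCGGAUAUUUGCUUCUGAAUGAAUCAC, so the coding DNA strand is CGCCTCACGACCTTAATATTGCCATTGGAGACTGTGCTAACGCCCTCCGTGGATTTATCGGATATTTGCTTCTGAATGAATCAC. The template is its reverse complement.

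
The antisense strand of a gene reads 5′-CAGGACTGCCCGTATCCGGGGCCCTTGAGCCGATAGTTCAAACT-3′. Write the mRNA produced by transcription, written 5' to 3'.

5'-AGUUUGAACUAUCGGCUCAAGGGCCCCGGAUACGGGCAGUCCUG-3'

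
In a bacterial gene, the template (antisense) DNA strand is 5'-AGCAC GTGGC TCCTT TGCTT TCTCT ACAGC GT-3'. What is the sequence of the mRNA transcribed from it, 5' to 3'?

5'-ACGCUGUAGAGAAAGCAAAGGAGCCACGUGCU-3'

The mRNA has the sequence of the coding strand (reverse complement of the template) with T→U. Reverse complement of AGCACGTGGCTCCTTTGCTTTCTCTACAGCGT is ACGCTGTAGAGAAAGCAAAGGAGCCACGTGCT; then T→U.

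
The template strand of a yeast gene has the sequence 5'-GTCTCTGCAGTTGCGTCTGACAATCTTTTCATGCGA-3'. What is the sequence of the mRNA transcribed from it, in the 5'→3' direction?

The mRNA has the sequence of the coding strand (reverse complement of the template) with T→U. Reverse complement of GTCTCTGCAGTTGCGTCTGACAATCTTTTCATGCGA is TCGCATGAAAAGATTGTCAGACGCAACTGCAGAGAC; then T→U.

5'-UCGCAUGAAAAGAUUGUCAGACGCAACUGCAGAGAC-3'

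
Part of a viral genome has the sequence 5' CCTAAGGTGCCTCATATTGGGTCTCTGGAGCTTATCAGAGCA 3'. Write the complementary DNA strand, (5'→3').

Pairing A↔T and G↔C gives GGATTCCACGGAGTATAACCCAGAGACCTCGAATAGTCTCGT, running 3'→5'. Reverse for the 5'→3' convention.

5'-TGCTCTGATAAGCTCCAGAGACCCAATATGAGGCACCTTAGG-3'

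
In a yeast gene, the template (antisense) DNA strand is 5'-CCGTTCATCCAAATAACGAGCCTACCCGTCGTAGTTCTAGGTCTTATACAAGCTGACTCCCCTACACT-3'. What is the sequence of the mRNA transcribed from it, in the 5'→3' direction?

5'-AGUGUAGGGGAGUCAGCUUGUAUAAGACCUAGAACUACGACGGGUAGGCUCGUUAUUUGGAUGAACGG-3'

RNA polymerase reads the template 3'→5' and synthesizes mRNA 5'→3' by base-pairing (A→U, T→A, G↔C). The complement of the template is GGCAAGTAGGTTTATTGCTCGGATGGGCAGCATCAAGATCCAGAATATGTTCGACTGAGGGGATGTGA; antiparallel, so 5'→3' the coding strand is AGTGTAGGGGAGTCAGCTTGTATAAGACCTAGAACTACGACGGGTAGGCTCGTTATTTGGATGAACGG. Replace T with U for the mRNA.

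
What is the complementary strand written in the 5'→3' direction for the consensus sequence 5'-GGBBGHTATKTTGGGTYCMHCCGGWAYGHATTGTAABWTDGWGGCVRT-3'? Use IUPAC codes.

Standard pairs A↔T, G↔C; ambiguity codes pair R↔Y, M↔K, W↔W, B↔V, D↔H. Complement (CCVVCDATAMAACCCARGKDGGCCWTRCDTAACATTVWAHCWCCGBYA), then reverse for 5'→3'.

5′-AYBGCCWCHAWVTTACAATDCRTWCCGGDKGRACCCAAMATADCVVCC-3′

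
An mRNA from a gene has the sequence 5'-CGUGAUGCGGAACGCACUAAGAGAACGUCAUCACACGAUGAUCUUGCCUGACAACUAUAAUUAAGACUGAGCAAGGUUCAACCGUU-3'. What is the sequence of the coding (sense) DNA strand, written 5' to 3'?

5′-CGTGATGCGGAACGCACTAAGAGAACGTCATCACACGATGATCTTGCCTGACAACTATAATTAAGACTGAGCAAGGTTCAACCGTT-3′

The coding DNA strand has the same 5'→3' sequence as the mRNA with U replaced by T.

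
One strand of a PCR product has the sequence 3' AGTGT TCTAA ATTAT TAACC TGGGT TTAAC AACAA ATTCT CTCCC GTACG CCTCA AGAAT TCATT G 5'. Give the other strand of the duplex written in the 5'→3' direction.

5'-TCACAAGATTTAATAATTGGACCCAAATTGTTGTTTAAGAGAGGGCATGCGGAGTTCTTAAGTAAC-3'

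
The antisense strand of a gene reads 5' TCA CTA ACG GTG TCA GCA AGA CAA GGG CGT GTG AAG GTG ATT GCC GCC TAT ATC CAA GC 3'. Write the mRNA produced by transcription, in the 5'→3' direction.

RNA polymerase reads the template 3'→5' and synthesizes mRNA 5'→3' by base-pairing (A→U, T→A, G↔C). The complement of the template is AGTGATTGCCACAGTCGTTCTGTTCCCGCACACTTCCACTAACGGCGGATATAGGTTCG; antiparallel, so 5'→3' the coding strand is GCTTGGATATAGGCGGCAATCACCTTCACACGCCCTTGTCTTGCTGACACCGTTAGTGA. Replace T with U for the mRNA.

5'-GCUUGGAUAUAGGCGGCAAUCACCUUCACACGCCCUUGUCUUGCUGACACCGUUAGUGA-3'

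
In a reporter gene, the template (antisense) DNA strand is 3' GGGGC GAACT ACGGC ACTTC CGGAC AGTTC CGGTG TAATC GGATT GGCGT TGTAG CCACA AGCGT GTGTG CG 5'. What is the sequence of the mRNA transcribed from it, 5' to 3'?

5'-CCCCGCUUGAUGCCGUGAAGGCCUGUCAAGGCCACAUUAGCCUAACCGCAACAUCGGUGUUCGCACACACGC-3'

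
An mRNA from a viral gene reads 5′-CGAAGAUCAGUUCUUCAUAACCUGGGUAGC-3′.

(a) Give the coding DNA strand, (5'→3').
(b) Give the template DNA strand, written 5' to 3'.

(a) 5′-CGAAGATCAGTTCTTCATAACCTGGGTAGC-3′
(b) 5'-GCTACCCAGGTTATGAAGAACTGATCTTCG-3'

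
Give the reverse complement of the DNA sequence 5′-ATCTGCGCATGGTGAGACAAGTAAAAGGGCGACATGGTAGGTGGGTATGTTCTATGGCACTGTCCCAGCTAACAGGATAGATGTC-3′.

Reading the sequence 3'→5' and pairing each base (A↔T, G↔C) gives the reverse complement directly.

5′-GACATCTATCCTGTTAGCTGGGACAGTGCCATAGAACATACCCACCTACCATGTCGCCCTTTTACTTGTCTCACCATGCGCAGAT-3′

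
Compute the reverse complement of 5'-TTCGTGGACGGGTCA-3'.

Reading the sequence 3'→5' and pairing each base (A↔T, G↔C) gives the reverse complement directly.

5'-TGACCCGTCCACGAA-3'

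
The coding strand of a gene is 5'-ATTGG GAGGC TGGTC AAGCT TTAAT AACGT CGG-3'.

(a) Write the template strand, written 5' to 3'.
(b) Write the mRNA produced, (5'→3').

(a) The template strand is the reverse complement of the coding strand: complement TAACCCTCCGACCAGTTCGAAATTATTGCAGCC, then reverse.
(b) mRNA matches the coding strand with T→U.

(a) 5'-CCGACGTTATTAAAGCTTGACCAGCCTCCCAAT-3'
(b) 5'-AUUGGGAGGCUGGUCAAGCUUUAAUAACGUCGG-3'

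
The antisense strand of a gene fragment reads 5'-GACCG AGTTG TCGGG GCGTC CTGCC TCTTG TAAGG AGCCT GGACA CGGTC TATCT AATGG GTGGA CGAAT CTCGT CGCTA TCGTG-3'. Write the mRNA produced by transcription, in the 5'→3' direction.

5′-CACGAUAGCGACGAGAUUCGUCCACCCAUUAGAUAGACCGUGUCCAGGCUCCUUACAAGAGGCAGGACGCCCCGACAACUCGGUC-3′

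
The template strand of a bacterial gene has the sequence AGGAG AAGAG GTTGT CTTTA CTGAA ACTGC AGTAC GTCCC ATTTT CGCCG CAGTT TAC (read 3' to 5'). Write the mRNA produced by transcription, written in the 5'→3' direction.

Reading the template 3'→5' as shown, RNA polymerase pairs each base (A→U, T→A, G↔C) to build mRNA 5'→3' directly.

5'-UCCUCUUCUCCAACAGAAAUGACUUUGACGUCAUGCAGGGUAAAAGCGGCGUCAAAUG-3'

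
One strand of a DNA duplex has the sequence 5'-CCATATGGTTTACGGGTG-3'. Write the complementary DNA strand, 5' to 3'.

5'-CACCCGTAAACCATATGG-3'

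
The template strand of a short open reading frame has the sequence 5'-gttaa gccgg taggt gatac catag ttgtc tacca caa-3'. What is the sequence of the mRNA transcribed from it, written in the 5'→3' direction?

5'-UUGUGGUAGACAACUAUGGUAUCACCUACCGGCUUAAC-3'

RNA polymerase reads the template 3'→5' and synthesizes mRNA 5'→3' by base-pairing (A→U, T→A, G↔C). The complement of the template is CAATTCGGCCATCCACTATGGTATCAACAGATGGTGTT; antiparallel, so 5'→3' the coding strand is TTGTGGTAGACAACTATGGTATCACCTACCGGCTTAAC. Replace T with U for the mRNA.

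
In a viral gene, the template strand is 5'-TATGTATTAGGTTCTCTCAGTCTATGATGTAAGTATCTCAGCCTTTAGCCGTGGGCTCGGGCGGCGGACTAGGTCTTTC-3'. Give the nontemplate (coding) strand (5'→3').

The coding strand is complementary and antiparallel to the template: take the complement (A↔T, G↔C) and reverse.

5'-GAAAGACCTAGTCCGCCGCCCGAGCCCACGGCTAAAGGCTGAGATACTTACATCATAGACTGAGAGAACCTAATACATA-3'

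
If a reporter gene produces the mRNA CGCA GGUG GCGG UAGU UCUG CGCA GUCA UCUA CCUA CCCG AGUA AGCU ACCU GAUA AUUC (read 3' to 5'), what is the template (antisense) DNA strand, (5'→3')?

5'-GCGTCCACCGCCATCAAGACGCGTCAGTAGATGGATGGGCTCATTCGATGGACTATTAAG-3'

Written 5'→3' the mRNA is CUUAAUAGUCCAUCGAAUGAGCCCAUCCAUCUACUGACGCGUCUUGAUGGCGGUGGACGC, so the coding DNA strand is CTTAATAGTCCATCGAATGAGCCCATCCATCTACTGACGCGTCTTGATGGCGGTGGACGC. The template is its reverse complement.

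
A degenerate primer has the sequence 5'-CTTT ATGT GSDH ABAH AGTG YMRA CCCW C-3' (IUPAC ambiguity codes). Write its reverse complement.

Standard pairs A↔T, G↔C; ambiguity codes pair R↔Y, M↔K, W↔W, S↔S, B↔V, D↔H. Complement (GAAATACACSHDTVTDTCACRKYTGGGWG), then reverse for 5'→3'.

5'-GWGGGTYKRCACTDTVTDHSCACATAAAG-3'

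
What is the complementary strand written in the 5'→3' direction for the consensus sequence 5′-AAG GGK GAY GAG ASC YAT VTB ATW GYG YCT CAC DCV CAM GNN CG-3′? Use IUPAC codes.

Standard pairs A↔T, G↔C; ambiguity codes pair Y↔R, M↔K, W↔W, S↔S, B↔V, D↔H, N↔N. Complement (TTCCCMCTRCTCTSGRTABAVTAWCRCRGAGTGHGBGTKCNNGC), then reverse for 5'→3'.

5'-CGNNCKTGBGHGTGAGRCRCWATVABATRGSTCTCRTCMCCCTT-3'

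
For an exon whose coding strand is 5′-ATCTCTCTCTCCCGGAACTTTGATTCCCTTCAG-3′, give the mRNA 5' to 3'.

5'-AUCUCUCUCUCCCGGAACUUUGAUUCCCUUCAG-3'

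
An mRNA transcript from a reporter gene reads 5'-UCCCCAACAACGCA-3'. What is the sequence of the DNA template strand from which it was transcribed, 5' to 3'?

5'-TGCGTTGTTGGGGA-3'

Replace U with T to get the coding DNA strand: TCCCCAACAACGCA. The template strand is its reverse complement (complement AGGGGTTGTTGCGT, then reverse).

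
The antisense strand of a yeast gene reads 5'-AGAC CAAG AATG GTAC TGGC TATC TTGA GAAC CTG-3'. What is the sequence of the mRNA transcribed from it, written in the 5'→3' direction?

5'-CAGGUUCUCAAGAUAGCCAGUACCAUUCUUGGUCU-3'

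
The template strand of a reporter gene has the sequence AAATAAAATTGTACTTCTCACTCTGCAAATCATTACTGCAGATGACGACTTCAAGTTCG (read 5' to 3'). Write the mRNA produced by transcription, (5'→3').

5′-CGAACUUGAAGUCGUCAUCUGCAGUAAUGAUUUGCAGAGUGAGAAGUACAAUUUUAUUU-3′

RNA polymerase reads the template 3'→5' and synthesizes mRNA 5'→3' by base-pairing (A→U, T→A, G↔C). The complement of the template is TTTATTTTAACATGAAGAGTGAGACGTTTAGTAATGACGTCTACTGCTGAAGTTCAAGC; antiparallel, so 5'→3' the coding strand is CGAACTTGAAGTCGTCATCTGCAGTAATGATTTGCAGAGTGAGAAGTACAATTTTATTT. Replace T with U for the mRNA.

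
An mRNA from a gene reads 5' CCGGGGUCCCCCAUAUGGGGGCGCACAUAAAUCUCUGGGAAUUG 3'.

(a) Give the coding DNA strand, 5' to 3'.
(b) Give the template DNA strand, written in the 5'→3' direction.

(a) The coding strand matches the mRNA with U→T.
(b) The template strand is the reverse complement of the coding strand.

(a) 5'-CCGGGGTCCCCCATATGGGGGCGCACATAAATCTCTGGGAATTG-3'
(b) 5'-CAATTCCCAGAGATTTATGTGCGCCCCCATATGGGGGACCCCGG-3'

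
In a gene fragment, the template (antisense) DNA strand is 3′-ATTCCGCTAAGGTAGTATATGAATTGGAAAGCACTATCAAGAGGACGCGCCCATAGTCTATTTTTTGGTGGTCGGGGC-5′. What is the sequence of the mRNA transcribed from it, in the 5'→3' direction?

5'-UAAGGCGAUUCCAUCAUAUACUUAACCUUUCGUGAUAGUUCUCCUGCGCGGGUAUCAGAUAAAAAACCACCAGCCCCG-3'

Reading the template 3'→5' as shown, RNA polymerase pairs each base (A→U, T→A, G↔C) to build mRNA 5'→3' directly.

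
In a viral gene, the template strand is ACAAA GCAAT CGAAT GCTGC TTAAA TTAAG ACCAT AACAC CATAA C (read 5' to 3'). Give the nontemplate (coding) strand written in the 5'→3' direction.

The coding strand is complementary and antiparallel to the template: take the complement (A↔T, G↔C) and reverse.

5'-GTTATGGTGTTATGGTCTTAATTTAAGCAGCATTCGATTGCTTTGT-3'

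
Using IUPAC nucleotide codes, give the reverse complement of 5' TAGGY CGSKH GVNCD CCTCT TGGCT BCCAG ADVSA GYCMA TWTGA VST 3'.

5'-ASBTCAWATKGRCTSBHTCTGGVAGCCAAGAGGHGNBCDMSCGRCCTA-3'

Standard pairs A↔T, G↔C; ambiguity codes pair Y↔R, M↔K, W↔W, S↔S, B↔V, D↔H, N↔N. Complement (ATCCRGCSMDCBNGHGGAGAACCGAVGGTCTHBSTCRGKTAWACTBSA), then reverse for 5'→3'.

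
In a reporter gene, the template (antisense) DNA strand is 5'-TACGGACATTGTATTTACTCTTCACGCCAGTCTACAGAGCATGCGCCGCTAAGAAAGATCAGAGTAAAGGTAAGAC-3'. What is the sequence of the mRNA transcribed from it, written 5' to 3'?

5'-GUCUUACCUUUACUCUGAUCUUUCUUAGCGGCGCAUGCUCUGUAGACUGGCGUGAAGAGUAAAUACAAUGUCCGUA-3'

The mRNA has the sequence of the coding strand (reverse complement of the template) with T→U. Reverse complement of TACGGACATTGTATTTACTCTTCACGCCAGTCTACAGAGCATGCGCCGCTAAGAAAGATCAGAGTAAAGGTAAGAC is GTCTTACCTTTACTCTGATCTTTCTTAGCGGCGCATGCTCTGTAGACTGGCGTGAAGAGTAAATACAATGTCCGTA; then T→U.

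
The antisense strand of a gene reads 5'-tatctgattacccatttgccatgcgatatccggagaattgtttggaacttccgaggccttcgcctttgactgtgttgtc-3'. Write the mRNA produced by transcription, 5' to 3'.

RNA polymerase reads the template 3'→5' and synthesizes mRNA 5'→3' by base-pairing (A→U, T→A, G↔C). The complement of the template is ATAGACTAATGGGTAAACGGTACGCTATAGGCCTCTTAACAAACCTTGAAGGCTCCGGAAGCGGAAACTGACACAACAG; antiparallel, so 5'→3' the coding strand is GACAACACAGTCAAAGGCGAAGGCCTCGGAAGTTCCAAACAATTCTCCGGATATCGCATGGCAAATGGGTAATCAGATA. Replace T with U for the mRNA.

5'-GACAACACAGUCAAAGGCGAAGGCCUCGGAAGUUCCAAACAAUUCUCCGGAUAUCGCAUGGCAAAUGGGUAAUCAGAUA-3'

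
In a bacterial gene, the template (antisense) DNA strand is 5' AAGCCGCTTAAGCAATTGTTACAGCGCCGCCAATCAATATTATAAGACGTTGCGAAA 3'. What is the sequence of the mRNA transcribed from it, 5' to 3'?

5'-UUUCGCAACGUCUUAUAAUAUUGAUUGGCGGCGCUGUAACAAUUGCUUAAGCGGCUU-3'

The mRNA has the sequence of the coding strand (reverse complement of the template) with T→U. Reverse complement of AAGCCGCTTAAGCAATTGTTACAGCGCCGCCAATCAATATTATAAGACGTTGCGAAA is TTTCGCAACGTCTTATAATATTGATTGGCGGCGCTGTAACAATTGCTTAAGCGGCTT; then T→U.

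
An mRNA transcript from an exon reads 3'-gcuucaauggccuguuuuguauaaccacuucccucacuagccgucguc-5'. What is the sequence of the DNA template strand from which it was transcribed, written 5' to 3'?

Written 5'→3' the mRNA is CUGCUGCCGAUCACUCCCUUCACCAAUAUGUUUUGUCCGGUAACUUCG, so the coding DNA strand is CTGCTGCCGATCACTCCCTTCACCAATATGTTTTGTCCGGTAACTTCG. The template is its reverse complement.

5'-CGAAGTTACCGGACAAAACATATTGGTGAAGGGAGTGATCGGCAGCAG-3'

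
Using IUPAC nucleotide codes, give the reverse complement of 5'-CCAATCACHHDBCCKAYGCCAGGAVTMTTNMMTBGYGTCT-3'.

Standard pairs A↔T, G↔C; ambiguity codes pair Y↔R, M↔K, B↔V, D↔H, N↔N. Complement (GGTTAGTGDDHVGGMTRCGGTCCTBAKAANKKAVCRCAGA), then reverse for 5'→3'.

5'-AGACRCVAKKNAAKABTCCTGGCRTMGGVHDDGTGATTGG-3'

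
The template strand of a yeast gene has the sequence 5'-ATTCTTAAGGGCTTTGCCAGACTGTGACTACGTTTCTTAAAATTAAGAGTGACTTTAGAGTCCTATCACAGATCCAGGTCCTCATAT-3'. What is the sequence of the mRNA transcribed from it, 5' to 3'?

5'-AUAUGAGGACCUGGAUCUGUGAUAGGACUCUAAAGUCACUCUUAAUUUUAAGAAACGUAGUCACAGUCUGGCAAAGCCCUUAAGAAU-3'

The mRNA has the sequence of the coding strand (reverse complement of the template) with T→U. Reverse complement of ATTCTTAAGGGCTTTGCCAGACTGTGACTACGTTTCTTAAAATTAAGAGTGACTTTAGAGTCCTATCACAGATCCAGGTCCTCATAT is ATATGAGGACCTGGATCTGTGATAGGACTCTAAAGTCACTCTTAATTTTAAGAAACGTAGTCACAGTCTGGCAAAGCCCTTAAGAAT; then T→U.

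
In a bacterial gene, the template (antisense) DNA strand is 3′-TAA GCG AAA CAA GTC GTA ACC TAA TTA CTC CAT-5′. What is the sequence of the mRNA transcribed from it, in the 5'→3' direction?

Reading the template 3'→5' as shown, RNA polymerase pairs each base (A→U, T→A, G↔C) to build mRNA 5'→3' directly.

5′-AUUCGCUUUGUUCAGCAUUGGAUUAAUGAGGUA-3′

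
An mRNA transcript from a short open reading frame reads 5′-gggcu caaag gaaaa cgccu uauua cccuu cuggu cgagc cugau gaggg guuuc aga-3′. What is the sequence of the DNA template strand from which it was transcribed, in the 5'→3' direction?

5'-TCTGAAACCCCTCATCAGGCTCGACCAGAAGGGTAATAAGGCGTTTTCCTTTGAGCCC-3'

Replace U with T to get the coding DNA strand: GGGCTCAAAGGAAAACGCCTTATTACCCTTCTGGTCGAGCCTGATGAGGGGTTTCAGA. The template strand is its reverse complement (complement CCCGAGTTTCCTTTTGCGGAATAATGGGAAGACCAGCTCGGACTACTCCCCAAAGTCT, then reverse).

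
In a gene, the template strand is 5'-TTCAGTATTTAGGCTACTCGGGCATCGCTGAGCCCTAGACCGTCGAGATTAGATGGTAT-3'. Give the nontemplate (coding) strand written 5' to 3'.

The coding strand is complementary and antiparallel to the template: take the complement (A↔T, G↔C) and reverse.

5'-ATACCATCTAATCTCGACGGTCTAGGGCTCAGCGATGCCCGAGTAGCCTAAATACTGAA-3'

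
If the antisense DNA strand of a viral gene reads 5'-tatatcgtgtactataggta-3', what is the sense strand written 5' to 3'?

5'-TACCTATAGTACACGATATA-3'

The coding strand is complementary and antiparallel to the template: take the complement (A↔T, G↔C) and reverse.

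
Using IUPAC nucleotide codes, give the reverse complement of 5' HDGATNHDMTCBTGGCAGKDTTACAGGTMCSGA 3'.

5'-TCSGKACCTGTAAHMCTGCCAVGAKHDNATCHD-3'

Standard pairs A↔T, G↔C; ambiguity codes pair M↔K, S↔S, B↔V, D↔H, N↔N. Complement (DHCTANDHKAGVACCGTCMHAATGTCCAKGSCT), then reverse for 5'→3'.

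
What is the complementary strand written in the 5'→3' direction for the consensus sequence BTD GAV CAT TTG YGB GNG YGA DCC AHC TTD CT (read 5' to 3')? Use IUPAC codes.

5′-AGHAAGDTGGHTCRCNCVCRCAAATGBTCHAV-3′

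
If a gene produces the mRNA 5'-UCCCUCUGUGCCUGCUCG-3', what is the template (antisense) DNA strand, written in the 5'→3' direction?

5'-CGAGCAGGCACAGAGGGA-3'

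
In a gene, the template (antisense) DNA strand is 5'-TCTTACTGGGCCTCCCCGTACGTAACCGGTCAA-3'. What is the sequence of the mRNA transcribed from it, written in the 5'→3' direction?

The mRNA has the sequence of the coding strand (reverse complement of the template) with T→U. Reverse complement of TCTTACTGGGCCTCCCCGTACGTAACCGGTCAA is TTGACCGGTTACGTACGGGGAGGCCCAGTAAGA; then T→U.

5'-UUGACCGGUUACGUACGGGGAGGCCCAGUAAGA-3'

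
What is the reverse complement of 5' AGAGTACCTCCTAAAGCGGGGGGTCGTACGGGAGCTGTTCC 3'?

Complement each base (A↔T, G↔C): TCTCATGGAGGATTTCGCCCCCCAGCATGCCCTCGACAAGG. Then reverse.

5'-GGAACAGCTCCCGTACGACCCCCCGCTTTAGGAGGTACTCT-3'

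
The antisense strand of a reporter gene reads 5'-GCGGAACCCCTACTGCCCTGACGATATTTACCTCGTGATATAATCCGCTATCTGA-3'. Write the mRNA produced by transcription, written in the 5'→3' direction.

The mRNA has the sequence of the coding strand (reverse complement of the template) with T→U. Reverse complement of GCGGAACCCCTACTGCCCTGACGATATTTACCTCGTGATATAATCCGCTATCTGA is TCAGATAGCGGATTATATCACGAGGTAAATATCGTCAGGGCAGTAGGGGTTCCGC; then T→U.

5'-UCAGAUAGCGGAUUAUAUCACGAGGUAAAUAUCGUCAGGGCAGUAGGGGUUCCGC-3'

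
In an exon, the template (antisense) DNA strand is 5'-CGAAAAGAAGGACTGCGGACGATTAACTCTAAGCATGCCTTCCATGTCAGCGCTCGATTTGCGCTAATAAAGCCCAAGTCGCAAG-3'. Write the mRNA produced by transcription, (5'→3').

The mRNA has the sequence of the coding strand (reverse complement of the template) with T→U. Reverse complement of CGAAAAGAAGGACTGCGGACGATTAACTCTAAGCATGCCTTCCATGTCAGCGCTCGATTTGCGCTAATAAAGCCCAAGTCGCAAG is CTTGCGACTTGGGCTTTATTAGCGCAAATCGAGCGCTGACATGGAAGGCATGCTTAGAGTTAATCGTCCGCAGTCCTTCTTTTCG; then T→U.

5'-CUUGCGACUUGGGCUUUAUUAGCGCAAAUCGAGCGCUGACAUGGAAGGCAUGCUUAGAGUUAAUCGUCCGCAGUCCUUCUUUUCG-3'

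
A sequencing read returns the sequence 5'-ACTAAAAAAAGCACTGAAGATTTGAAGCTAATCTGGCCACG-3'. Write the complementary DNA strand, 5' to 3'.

5′-CGTGGCCAGATTAGCTTCAAATCTTCAGTGCTTTTTTTAGT-3′

Pairing A↔T and G↔C gives TGATTTTTTTCGTGACTTCTAAACTTCGATTAGACCGGTGC, running 3'→5'. Reverse for the 5'→3' convention.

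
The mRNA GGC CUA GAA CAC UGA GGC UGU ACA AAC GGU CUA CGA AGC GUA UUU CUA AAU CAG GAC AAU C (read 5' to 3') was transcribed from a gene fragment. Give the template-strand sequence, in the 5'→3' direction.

5'-GATTGTCCTGATTTAGAAATACGCTTCGTAGACCGTTTGTACAGCCTCAGTGTTCTAGGCC-3'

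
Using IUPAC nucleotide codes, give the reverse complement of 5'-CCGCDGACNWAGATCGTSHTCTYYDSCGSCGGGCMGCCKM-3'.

Standard pairs A↔T, G↔C; ambiguity codes pair Y↔R, M↔K, W↔W, S↔S, D↔H, N↔N. Complement (GGCGHCTGNWTCTAGCASDAGARRHSGCSGCCCGKCGGMK), then reverse for 5'→3'.

5′-KMGGCKGCCCGSCGSHRRAGADSACGATCTWNGTCHGCGG-3′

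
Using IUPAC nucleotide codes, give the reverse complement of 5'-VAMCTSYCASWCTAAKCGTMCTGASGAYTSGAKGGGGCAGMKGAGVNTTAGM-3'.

Standard pairs A↔T, G↔C; ambiguity codes pair Y↔R, M↔K, W↔W, S↔S, V↔B, N↔N. Complement (BTKGASRGTSWGATTMGCAKGACTSCTRASCTMCCCCGTCKMCTCBNAATCK), then reverse for 5'→3'.

5'-KCTAANBCTCMKCTGCCCCMTCSARTCSTCAGKACGMTTAGWSTGRSAGKTB-3'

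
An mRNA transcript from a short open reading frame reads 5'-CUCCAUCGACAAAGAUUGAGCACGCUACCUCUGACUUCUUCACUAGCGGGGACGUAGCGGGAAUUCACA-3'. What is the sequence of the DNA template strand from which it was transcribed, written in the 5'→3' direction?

5'-TGTGAATTCCCGCTACGTCCCCGCTAGTGAAGAAGTCAGAGGTAGCGTGCTCAATCTTTGTCGATGGAG-3'

Replace U with T to get the coding DNA strand: CTCCATCGACAAAGATTGAGCACGCTACCTCTGACTTCTTCACTAGCGGGGACGTAGCGGGAATTCACA. The template strand is its reverse complement (complement GAGGTAGCTGTTTCTAACTCGTGCGATGGAGACTGAAGAAGTGATCGCCCCTGCATCGCCCTTAAGTGT, then reverse).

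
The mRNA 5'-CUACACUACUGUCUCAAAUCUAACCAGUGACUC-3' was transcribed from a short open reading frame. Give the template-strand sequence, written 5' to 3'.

Replace U with T to get the coding DNA strand: CTACACTACTGTCTCAAATCTAACCAGTGACTC. The template strand is its reverse complement (complement GATGTGATGACAGAGTTTAGATTGGTCACTGAG, then reverse).

5'-GAGTCACTGGTTAGATTTGAGACAGTAGTGTAG-3'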